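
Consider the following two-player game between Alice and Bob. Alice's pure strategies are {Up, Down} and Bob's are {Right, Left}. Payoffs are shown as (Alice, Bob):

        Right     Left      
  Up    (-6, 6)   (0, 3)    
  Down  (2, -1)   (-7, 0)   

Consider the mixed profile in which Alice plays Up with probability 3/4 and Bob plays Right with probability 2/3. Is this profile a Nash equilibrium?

Given Alice's mix p = 3/4, Bob's payoff from Right is 17/4 but from Left is 9/4. Bob strictly prefers Right, so Bob would not mix.
So the proposed profile is not a Nash equilibrium.

No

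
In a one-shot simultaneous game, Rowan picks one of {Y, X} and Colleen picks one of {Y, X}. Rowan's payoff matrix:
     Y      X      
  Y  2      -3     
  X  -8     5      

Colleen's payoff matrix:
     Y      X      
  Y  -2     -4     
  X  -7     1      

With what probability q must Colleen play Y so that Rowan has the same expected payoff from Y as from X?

q = 4/9

Colleen's mix must leave Rowan indifferent between Y and X.
  Rowan's payoff to Y: q·2 + (1−q)·(-3) = 5q - 3
  Rowan's payoff to X: q·(-8) + (1−q)·5 = -13q + 5
  5q - 3 = -13q + 5  ⇒  18q = 8  ⇒  q = 4/9.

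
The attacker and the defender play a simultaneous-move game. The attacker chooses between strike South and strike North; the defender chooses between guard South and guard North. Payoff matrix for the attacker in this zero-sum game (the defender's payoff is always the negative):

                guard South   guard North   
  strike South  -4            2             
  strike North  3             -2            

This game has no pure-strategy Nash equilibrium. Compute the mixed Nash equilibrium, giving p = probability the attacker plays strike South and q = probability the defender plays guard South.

p = 5/11, q = 4/11

The defender's indifference between guard South and guard North determines the attacker's mixing probability p:
  the defender's payoff to guard South: p·4 + (1−p)·(-3) = 7p - 3
  the defender's payoff to guard North: p·(-2) + (1−p)·2 = -4p + 2
  7p - 3 = -4p + 2  ⇒  11p = 5  ⇒  p = 5/11.
The attacker's indifference between strike South and strike North determines the defender's mixing probability q:
  the attacker's payoff to strike South: q·(-4) + (1−q)·2 = -6q + 2
  the attacker's payoff to strike North: q·3 + (1−q)·(-2) = 5q - 2
  -6q + 2 = 5q - 2  ⇒  -11q = -4  ⇒  q = 4/11.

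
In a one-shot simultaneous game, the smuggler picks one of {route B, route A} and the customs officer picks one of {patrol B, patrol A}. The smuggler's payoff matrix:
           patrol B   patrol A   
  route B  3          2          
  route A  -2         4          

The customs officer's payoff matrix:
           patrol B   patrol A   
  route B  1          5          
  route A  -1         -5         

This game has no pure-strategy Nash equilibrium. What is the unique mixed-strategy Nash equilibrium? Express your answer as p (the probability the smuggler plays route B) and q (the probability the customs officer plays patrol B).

The customs officer's indifference between patrol B and patrol A determines the smuggler's mixing probability p:
  the customs officer's payoff from patrol B: p·1 + (1−p)·(-1) = 2p - 1
  the customs officer's payoff from patrol A: p·5 + (1−p)·(-5) = 10p - 5
  2p - 1 = 10p - 5  ⇒  -8p = -4  ⇒  p = 1/2.
In a mixed equilibrium the smuggler is indifferent between route B and route A; this condition fixes q.
  the smuggler's payoff from route B: q·3 + (1−q)·2 = q + 2
  the smuggler's payoff from route A: q·(-2) + (1−q)·4 = -6q + 4
  q + 2 = -6q + 4  ⇒  7q = 2  ⇒  q = 2/7.

p = 1/2, q = 2/7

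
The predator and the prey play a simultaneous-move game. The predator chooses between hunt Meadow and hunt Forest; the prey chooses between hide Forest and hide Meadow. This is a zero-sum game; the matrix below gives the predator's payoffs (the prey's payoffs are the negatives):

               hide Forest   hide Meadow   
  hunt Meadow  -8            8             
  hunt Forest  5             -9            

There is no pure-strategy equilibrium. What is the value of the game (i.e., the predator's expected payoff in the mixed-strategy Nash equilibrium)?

v = -16/15

The prey's mix must leave the predator indifferent between hunt Meadow and hunt Forest.
  the predator's payoff to hunt Meadow: q·(-8) + (1−q)·8 = -16q + 8
  the predator's payoff to hunt Forest: q·5 + (1−q)·(-9) = 14q - 9
  -16q + 8 = 14q - 9  ⇒  -30q = -17  ⇒  q = 17/30.
The value is the predator's expected payoff against this mix (using hunt Meadow): (17/30)·(-8) + (13/30)·8 = -16/15.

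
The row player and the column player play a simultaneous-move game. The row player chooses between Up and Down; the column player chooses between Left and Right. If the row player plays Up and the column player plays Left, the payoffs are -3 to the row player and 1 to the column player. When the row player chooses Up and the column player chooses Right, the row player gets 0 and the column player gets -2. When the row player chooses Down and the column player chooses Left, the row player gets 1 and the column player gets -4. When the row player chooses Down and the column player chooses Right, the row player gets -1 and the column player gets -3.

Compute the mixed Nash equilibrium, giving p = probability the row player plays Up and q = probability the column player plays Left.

p = 1/4, q = 1/5

For the column player to be willing to mix, the column player must be indifferent between Left and Right, which pins down the row player's mix.
  the column player's payoff to Left: p·1 + (1−p)·(-4) = 5p - 4
  the column player's payoff to Right: p·(-2) + (1−p)·(-3) = p - 3
  5p - 4 = p - 3  ⇒  4p = 1  ⇒  p = 1/4.
In a mixed equilibrium the row player is indifferent between Up and Down; this condition fixes q.
  the row player's payoff from Up: q·(-3) + (1−q)·0 = -3q
  the row player's payoff from Down: q·1 + (1−q)·(-1) = 2q - 1
  -3q = 2q - 1  ⇒  -5q = -1  ⇒  q = 1/5.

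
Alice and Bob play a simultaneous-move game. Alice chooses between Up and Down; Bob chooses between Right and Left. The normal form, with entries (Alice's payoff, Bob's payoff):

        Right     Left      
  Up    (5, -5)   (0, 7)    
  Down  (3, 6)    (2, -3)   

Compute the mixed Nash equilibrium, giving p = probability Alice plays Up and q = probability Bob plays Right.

Bob's indifference between Right and Left determines Alice's mixing probability p:
  Bob's expected payoff from Right: p·(-5) + (1−p)·6 = -11p + 6
  Bob's expected payoff from Left: p·7 + (1−p)·(-3) = 10p - 3
  -11p + 6 = 10p - 3  ⇒  -21p = -9  ⇒  p = 3/7.
Bob's mix must leave Alice indifferent between Up and Down.
  Alice's expected payoff from Up: q·5 + (1−q)·0 = 5q
  Alice's expected payoff from Down: q·3 + (1−q)·2 = q + 2
  5q = q + 2  ⇒  4q = 2  ⇒  q = 1/2.

p = 3/7, q = 1/2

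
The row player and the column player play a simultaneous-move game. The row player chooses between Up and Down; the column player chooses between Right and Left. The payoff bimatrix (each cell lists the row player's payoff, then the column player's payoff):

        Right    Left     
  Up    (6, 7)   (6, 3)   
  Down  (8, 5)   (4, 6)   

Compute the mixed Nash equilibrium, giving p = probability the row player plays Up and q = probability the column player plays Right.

p = 1/5, q = 1/2

The row player's mix must leave the column player indifferent between Right and Left.
  the column player's expected payoff from Right: p·7 + (1−p)·5 = 2p + 5
  the column player's expected payoff from Left: p·3 + (1−p)·6 = -3p + 6
  2p + 5 = -3p + 6  ⇒  5p = 1  ⇒  p = 1/5.
The row player's indifference between Up and Down determines the column player's mixing probability q:
  the row player's payoff from Up: q·6 + (1−q)·6 = 6
  the row player's payoff from Down: q·8 + (1−q)·4 = 4q + 4
  6 = 4q + 4  ⇒  -4q = -2  ⇒  q = 1/2.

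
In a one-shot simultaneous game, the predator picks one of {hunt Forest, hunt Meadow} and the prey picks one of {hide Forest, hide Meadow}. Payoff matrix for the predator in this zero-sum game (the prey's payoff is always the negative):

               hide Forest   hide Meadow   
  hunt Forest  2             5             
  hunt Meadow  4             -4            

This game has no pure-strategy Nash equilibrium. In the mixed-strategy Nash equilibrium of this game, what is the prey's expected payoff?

The predator's mix must leave the prey indifferent between hide Forest and hide Meadow.
  the prey's expected payoff from hide Forest: p·(-2) + (1−p)·(-4) = 2p - 4
  the prey's expected payoff from hide Meadow: p·(-5) + (1−p)·4 = -9p + 4
  2p - 4 = -9p + 4  ⇒  11p = 8  ⇒  p = 8/11.
At equilibrium the prey is indifferent across columns, so the prey's payoff equals the payoff from hide Forest: (8/11)·(-2) + (3/11)·(-4) = -28/11.

-28/11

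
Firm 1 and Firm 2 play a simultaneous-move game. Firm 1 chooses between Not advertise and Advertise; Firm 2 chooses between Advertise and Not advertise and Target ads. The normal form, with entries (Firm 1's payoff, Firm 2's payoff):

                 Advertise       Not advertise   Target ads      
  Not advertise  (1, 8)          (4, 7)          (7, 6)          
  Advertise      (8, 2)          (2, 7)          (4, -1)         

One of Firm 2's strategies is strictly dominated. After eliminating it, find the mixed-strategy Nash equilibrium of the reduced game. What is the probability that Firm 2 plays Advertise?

Firm 2's strategy Target ads is strictly dominated by Advertise: 8 > 6 and 2 > -1. Eliminate Target ads.
Firm 1's indifference between Not advertise and Advertise determines Firm 2's mixing probability q:
  Firm 1's payoff from Not advertise: q·1 + (1−q)·4 = -3q + 4
  Firm 1's payoff from Advertise: q·8 + (1−q)·2 = 6q + 2
  -3q + 4 = 6q + 2  ⇒  -9q = -2  ⇒  q = 2/9.

q = 2/9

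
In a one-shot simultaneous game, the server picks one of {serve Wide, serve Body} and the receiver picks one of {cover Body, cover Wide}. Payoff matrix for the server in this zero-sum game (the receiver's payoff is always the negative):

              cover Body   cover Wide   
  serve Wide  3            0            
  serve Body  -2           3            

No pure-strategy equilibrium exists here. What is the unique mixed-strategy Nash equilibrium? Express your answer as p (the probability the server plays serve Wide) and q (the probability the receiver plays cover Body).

The receiver's indifference between cover Body and cover Wide determines the server's mixing probability p:
  the receiver's payoff to cover Body: p·(-3) + (1−p)·2 = -5p + 2
  the receiver's payoff to cover Wide: p·0 + (1−p)·(-3) = 3p - 3
  -5p + 2 = 3p - 3  ⇒  -8p = -5  ⇒  p = 5/8.
In a mixed equilibrium the server is indifferent between serve Wide and serve Body; this condition fixes q.
  the server's payoff from serve Wide: q·3 + (1−q)·0 = 3q
  the server's payoff from serve Body: q·(-2) + (1−q)·3 = -5q + 3
  3q = -5q + 3  ⇒  8q = 3  ⇒  q = 3/8.

p = 5/8, q = 3/8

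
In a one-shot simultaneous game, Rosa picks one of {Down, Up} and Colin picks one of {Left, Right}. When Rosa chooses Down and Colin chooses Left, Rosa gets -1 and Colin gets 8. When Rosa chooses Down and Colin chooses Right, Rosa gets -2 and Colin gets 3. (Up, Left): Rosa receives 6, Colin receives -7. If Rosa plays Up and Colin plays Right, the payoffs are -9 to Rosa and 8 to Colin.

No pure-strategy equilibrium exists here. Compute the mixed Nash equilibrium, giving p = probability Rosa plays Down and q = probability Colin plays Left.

p = 3/4, q = 1/2

Colin's indifference between Left and Right determines Rosa's mixing probability p:
  Colin's payoff to Left: p·8 + (1−p)·(-7) = 15p - 7
  Colin's payoff to Right: p·3 + (1−p)·8 = -5p + 8
  15p - 7 = -5p + 8  ⇒  20p = 15  ⇒  p = 3/4.
Rosa's indifference between Down and Up determines Colin's mixing probability q:
  Rosa's payoff to Down: q·(-1) + (1−q)·(-2) = q - 2
  Rosa's payoff to Up: q·6 + (1−q)·(-9) = 15q - 9
  q - 2 = 15q - 9  ⇒  -14q = -7  ⇒  q = 1/2.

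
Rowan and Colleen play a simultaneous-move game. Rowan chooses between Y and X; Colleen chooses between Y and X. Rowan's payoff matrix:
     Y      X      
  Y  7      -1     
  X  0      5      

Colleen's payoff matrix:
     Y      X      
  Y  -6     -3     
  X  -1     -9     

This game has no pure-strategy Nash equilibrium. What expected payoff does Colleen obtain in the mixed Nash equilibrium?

For Colleen to be willing to mix, Colleen must be indifferent between Y and X, which pins down Rowan's mix.
  Colleen's payoff to Y: p·(-6) + (1−p)·(-1) = -5p - 1
  Colleen's payoff to X: p·(-3) + (1−p)·(-9) = 6p - 9
  -5p - 1 = 6p - 9  ⇒  -11p = -8  ⇒  p = 8/11.
At equilibrium Colleen is indifferent across columns, so Colleen's payoff equals the payoff from Y: (8/11)·(-6) + (3/11)·(-1) = -51/11.

-51/11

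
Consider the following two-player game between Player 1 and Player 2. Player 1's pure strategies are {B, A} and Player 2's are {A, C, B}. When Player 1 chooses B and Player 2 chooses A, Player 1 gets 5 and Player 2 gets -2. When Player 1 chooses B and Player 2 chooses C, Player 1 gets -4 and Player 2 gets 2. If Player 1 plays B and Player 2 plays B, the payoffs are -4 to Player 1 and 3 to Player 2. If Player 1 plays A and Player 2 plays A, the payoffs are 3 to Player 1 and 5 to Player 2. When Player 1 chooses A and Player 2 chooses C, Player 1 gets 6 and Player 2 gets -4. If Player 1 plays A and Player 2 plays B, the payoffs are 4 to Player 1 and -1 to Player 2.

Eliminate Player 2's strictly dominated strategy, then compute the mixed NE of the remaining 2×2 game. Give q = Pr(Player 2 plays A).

q = 4/5

Player 2's strategy C is strictly dominated by B: 3 > 2 and -1 > -4. Eliminate C.
Player 1's indifference between B and A determines Player 2's mixing probability q:
  Player 1's payoff to B: q·5 + (1−q)·(-4) = 9q - 4
  Player 1's payoff to A: q·3 + (1−q)·4 = -q + 4
  9q - 4 = -q + 4  ⇒  10q = 8  ⇒  q = 4/5.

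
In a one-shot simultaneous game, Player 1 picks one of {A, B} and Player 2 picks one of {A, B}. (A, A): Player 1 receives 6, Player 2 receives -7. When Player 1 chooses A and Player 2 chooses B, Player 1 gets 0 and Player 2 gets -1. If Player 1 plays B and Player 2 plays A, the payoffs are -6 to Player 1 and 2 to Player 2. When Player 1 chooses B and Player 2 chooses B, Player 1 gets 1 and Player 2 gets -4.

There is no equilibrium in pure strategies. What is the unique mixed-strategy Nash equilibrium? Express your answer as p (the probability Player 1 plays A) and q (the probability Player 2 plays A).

Player 2's indifference between A and B determines Player 1's mixing probability p:
  Player 2's expected payoff from A: p·(-7) + (1−p)·2 = -9p + 2
  Player 2's expected payoff from B: p·(-1) + (1−p)·(-4) = 3p - 4
  -9p + 2 = 3p - 4  ⇒  -12p = -6  ⇒  p = 1/2.
Player 2's mix must leave Player 1 indifferent between A and B.
  Player 1's payoff to A: q·6 + (1−q)·0 = 6q
  Player 1's payoff to B: q·(-6) + (1−q)·1 = -7q + 1
  6q = -7q + 1  ⇒  13q = 1  ⇒  q = 1/13.

p = 1/2, q = 1/13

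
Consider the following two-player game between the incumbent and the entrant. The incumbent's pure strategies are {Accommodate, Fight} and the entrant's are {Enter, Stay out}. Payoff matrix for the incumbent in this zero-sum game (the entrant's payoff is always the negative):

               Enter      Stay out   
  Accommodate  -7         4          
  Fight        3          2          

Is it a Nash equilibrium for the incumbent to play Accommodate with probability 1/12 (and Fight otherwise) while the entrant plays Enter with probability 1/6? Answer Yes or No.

Check the entrant's indifference given the incumbent's mix p = 1/12:
  payoff from Enter = -13/6; payoff from Stay out = -13/6 — equal.
Check the incumbent's indifference given the entrant's mix q = 1/6:
  payoff from Accommodate = 13/6; payoff from Fight = 13/6 — equal.
Both players are indifferent, so neither can profitably deviate.

Yes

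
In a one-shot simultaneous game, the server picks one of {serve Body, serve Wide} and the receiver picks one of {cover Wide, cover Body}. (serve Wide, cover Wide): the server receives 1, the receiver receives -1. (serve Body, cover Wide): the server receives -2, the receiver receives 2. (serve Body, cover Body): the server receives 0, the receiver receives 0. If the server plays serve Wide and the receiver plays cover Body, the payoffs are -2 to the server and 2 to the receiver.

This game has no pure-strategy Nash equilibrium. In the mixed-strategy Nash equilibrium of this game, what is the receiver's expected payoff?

For the receiver to be willing to mix, the receiver must be indifferent between cover Wide and cover Body, which pins down the server's mix.
  the receiver's expected payoff from cover Wide: p·2 + (1−p)·(-1) = 3p - 1
  the receiver's expected payoff from cover Body: p·0 + (1−p)·2 = -2p + 2
  3p - 1 = -2p + 2  ⇒  5p = 3  ⇒  p = 3/5.
At equilibrium the receiver is indifferent across columns, so the receiver's payoff equals the payoff from cover Wide: (3/5)·2 + (2/5)·(-1) = 4/5.

4/5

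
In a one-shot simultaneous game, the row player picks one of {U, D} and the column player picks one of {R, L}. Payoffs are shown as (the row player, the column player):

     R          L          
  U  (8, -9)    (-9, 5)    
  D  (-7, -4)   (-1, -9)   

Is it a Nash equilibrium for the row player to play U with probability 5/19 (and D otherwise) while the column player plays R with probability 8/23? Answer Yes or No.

Check the column player's indifference given the row player's mix p = 5/19:
  payoff from R = -101/19; payoff from L = -101/19 — equal.
Check the row player's indifference given the column player's mix q = 8/23:
  payoff from U = -71/23; payoff from D = -71/23 — equal.
Both players are indifferent, so neither can profitably deviate.

Yes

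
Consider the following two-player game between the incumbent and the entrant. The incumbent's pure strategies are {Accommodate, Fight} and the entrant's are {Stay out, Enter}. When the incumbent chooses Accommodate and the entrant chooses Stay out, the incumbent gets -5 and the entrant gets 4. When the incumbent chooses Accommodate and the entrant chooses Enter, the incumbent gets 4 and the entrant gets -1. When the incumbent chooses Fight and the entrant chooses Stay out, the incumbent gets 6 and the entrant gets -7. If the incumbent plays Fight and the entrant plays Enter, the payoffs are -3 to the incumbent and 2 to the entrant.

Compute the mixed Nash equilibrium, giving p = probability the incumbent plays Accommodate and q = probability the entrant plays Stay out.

p = 9/14, q = 7/18

The entrant's indifference between Stay out and Enter determines the incumbent's mixing probability p:
  the entrant's expected payoff from Stay out: p·4 + (1−p)·(-7) = 11p - 7
  the entrant's expected payoff from Enter: p·(-1) + (1−p)·2 = -3p + 2
  11p - 7 = -3p + 2  ⇒  14p = 9  ⇒  p = 9/14.
Set the incumbent's expected payoff from Accommodate equal to that from Fight:
  the incumbent's payoff to Accommodate: q·(-5) + (1−q)·4 = -9q + 4
  the incumbent's payoff to Fight: q·6 + (1−q)·(-3) = 9q - 3
  -9q + 4 = 9q - 3  ⇒  -18q = -7  ⇒  q = 7/18.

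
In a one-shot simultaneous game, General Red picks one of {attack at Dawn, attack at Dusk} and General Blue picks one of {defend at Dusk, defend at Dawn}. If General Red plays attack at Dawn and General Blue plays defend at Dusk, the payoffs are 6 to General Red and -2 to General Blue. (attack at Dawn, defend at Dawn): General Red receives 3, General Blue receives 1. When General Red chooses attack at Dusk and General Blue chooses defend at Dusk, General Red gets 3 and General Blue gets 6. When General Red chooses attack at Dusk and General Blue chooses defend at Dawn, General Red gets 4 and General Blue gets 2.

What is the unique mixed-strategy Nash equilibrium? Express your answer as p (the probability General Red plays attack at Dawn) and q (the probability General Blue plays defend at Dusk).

General Blue's indifference between defend at Dusk and defend at Dawn determines General Red's mixing probability p:
  General Blue's expected payoff from defend at Dusk: p·(-2) + (1−p)·6 = -8p + 6
  General Blue's expected payoff from defend at Dawn: p·1 + (1−p)·2 = -p + 2
  -8p + 6 = -p + 2  ⇒  -7p = -4  ⇒  p = 4/7.
General Red's indifference between attack at Dawn and attack at Dusk determines General Blue's mixing probability q:
  General Red's payoff from attack at Dawn: q·6 + (1−q)·3 = 3q + 3
  General Red's payoff from attack at Dusk: q·3 + (1−q)·4 = -q + 4
  3q + 3 = -q + 4  ⇒  4q = 1  ⇒  q = 1/4.

p = 4/7, q = 1/4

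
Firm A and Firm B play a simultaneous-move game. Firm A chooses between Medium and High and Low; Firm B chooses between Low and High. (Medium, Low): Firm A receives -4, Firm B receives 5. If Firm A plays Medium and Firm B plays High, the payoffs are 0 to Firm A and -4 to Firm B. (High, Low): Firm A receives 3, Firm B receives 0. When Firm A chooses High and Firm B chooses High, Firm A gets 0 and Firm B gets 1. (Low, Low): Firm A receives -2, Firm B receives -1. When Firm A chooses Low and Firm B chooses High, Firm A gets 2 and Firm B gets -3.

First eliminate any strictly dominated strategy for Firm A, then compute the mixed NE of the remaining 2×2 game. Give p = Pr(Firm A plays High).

Firm A's strategy Medium is strictly dominated by Low: -2 > -4 and 2 > 0. Eliminate Medium.
Set Firm B's expected payoff from Low equal to that from High:
  Firm B's expected payoff from Low: p·0 + (1−p)·(-1) = p - 1
  Firm B's expected payoff from High: p·1 + (1−p)·(-3) = 4p - 3
  p - 1 = 4p - 3  ⇒  -3p = -2  ⇒  p = 2/3.

p = 2/3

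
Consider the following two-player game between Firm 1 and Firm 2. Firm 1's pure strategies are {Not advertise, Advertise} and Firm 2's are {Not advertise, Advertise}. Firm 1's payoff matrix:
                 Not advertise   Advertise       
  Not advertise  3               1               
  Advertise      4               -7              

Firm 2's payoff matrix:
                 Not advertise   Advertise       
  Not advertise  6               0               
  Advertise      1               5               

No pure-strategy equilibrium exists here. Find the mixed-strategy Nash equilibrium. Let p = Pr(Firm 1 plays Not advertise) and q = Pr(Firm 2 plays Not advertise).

p = 2/5, q = 8/9

For Firm 2 to be willing to mix, Firm 2 must be indifferent between Not advertise and Advertise, which pins down Firm 1's mix.
  Firm 2's payoff to Not advertise: p·6 + (1−p)·1 = 5p + 1
  Firm 2's payoff to Advertise: p·0 + (1−p)·5 = -5p + 5
  5p + 1 = -5p + 5  ⇒  10p = 4  ⇒  p = 2/5.
Firm 1's indifference between Not advertise and Advertise determines Firm 2's mixing probability q:
  Firm 1's expected payoff from Not advertise: q·3 + (1−q)·1 = 2q + 1
  Firm 1's expected payoff from Advertise: q·4 + (1−q)·(-7) = 11q - 7
  2q + 1 = 11q - 7  ⇒  -9q = -8  ⇒  q = 8/9.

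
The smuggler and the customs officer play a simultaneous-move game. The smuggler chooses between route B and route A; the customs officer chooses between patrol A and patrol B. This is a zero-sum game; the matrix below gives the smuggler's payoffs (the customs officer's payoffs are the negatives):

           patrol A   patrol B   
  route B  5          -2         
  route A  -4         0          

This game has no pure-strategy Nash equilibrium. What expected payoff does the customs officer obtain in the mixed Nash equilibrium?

8/11

The smuggler's mix must leave the customs officer indifferent between patrol A and patrol B.
  the customs officer's payoff from patrol A: p·(-5) + (1−p)·4 = -9p + 4
  the customs officer's payoff from patrol B: p·2 + (1−p)·0 = 2p
  -9p + 4 = 2p  ⇒  -11p = -4  ⇒  p = 4/11.
At equilibrium the customs officer is indifferent across columns, so the customs officer's payoff equals the payoff from patrol A: (4/11)·(-5) + (7/11)·4 = 8/11.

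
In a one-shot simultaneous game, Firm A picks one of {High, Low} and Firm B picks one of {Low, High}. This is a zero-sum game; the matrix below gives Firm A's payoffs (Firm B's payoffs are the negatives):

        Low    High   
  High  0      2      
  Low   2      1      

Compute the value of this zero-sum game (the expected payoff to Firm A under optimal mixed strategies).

Firm A's indifference between High and Low determines Firm B's mixing probability q:
  Firm A's expected payoff from High: q·0 + (1−q)·2 = -2q + 2
  Firm A's expected payoff from Low: q·2 + (1−q)·1 = q + 1
  -2q + 2 = q + 1  ⇒  -3q = -1  ⇒  q = 1/3.
The value is Firm A's expected payoff against this mix (using High): (1/3)·0 + (2/3)·2 = 4/3.

v = 4/3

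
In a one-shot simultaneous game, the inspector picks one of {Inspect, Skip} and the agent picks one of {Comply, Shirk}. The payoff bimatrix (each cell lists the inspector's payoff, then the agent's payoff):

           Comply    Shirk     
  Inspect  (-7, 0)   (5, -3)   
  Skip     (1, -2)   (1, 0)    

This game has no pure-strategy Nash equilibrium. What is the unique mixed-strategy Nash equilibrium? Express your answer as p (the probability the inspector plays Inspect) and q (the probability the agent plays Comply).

p = 2/5, q = 1/3

The inspector's mix must leave the agent indifferent between Comply and Shirk.
  the agent's expected payoff from Comply: p·0 + (1−p)·(-2) = 2p - 2
  the agent's expected payoff from Shirk: p·(-3) + (1−p)·0 = -3p
  2p - 2 = -3p  ⇒  5p = 2  ⇒  p = 2/5.
The inspector's indifference between Inspect and Skip determines the agent's mixing probability q:
  the inspector's payoff from Inspect: q·(-7) + (1−q)·5 = -12q + 5
  the inspector's payoff from Skip: q·1 + (1−q)·1 = 1
  -12q + 5 = 1  ⇒  -12q = -4  ⇒  q = 1/3.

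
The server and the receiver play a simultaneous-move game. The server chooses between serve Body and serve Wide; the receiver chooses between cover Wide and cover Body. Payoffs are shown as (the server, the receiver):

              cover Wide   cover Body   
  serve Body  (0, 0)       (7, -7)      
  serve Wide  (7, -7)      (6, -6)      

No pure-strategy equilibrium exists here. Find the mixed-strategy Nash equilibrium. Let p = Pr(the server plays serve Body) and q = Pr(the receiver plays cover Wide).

For the receiver to be willing to mix, the receiver must be indifferent between cover Wide and cover Body, which pins down the server's mix.
  the receiver's payoff from cover Wide: p·0 + (1−p)·(-7) = 7p - 7
  the receiver's payoff from cover Body: p·(-7) + (1−p)·(-6) = -p - 6
  7p - 7 = -p - 6  ⇒  8p = 1  ⇒  p = 1/8.
Set the server's expected payoff from serve Body equal to that from serve Wide:
  the server's payoff from serve Body: q·0 + (1−q)·7 = -7q + 7
  the server's payoff from serve Wide: q·7 + (1−q)·6 = q + 6
  -7q + 7 = q + 6  ⇒  -8q = -1  ⇒  q = 1/8.

p = 1/8, q = 1/8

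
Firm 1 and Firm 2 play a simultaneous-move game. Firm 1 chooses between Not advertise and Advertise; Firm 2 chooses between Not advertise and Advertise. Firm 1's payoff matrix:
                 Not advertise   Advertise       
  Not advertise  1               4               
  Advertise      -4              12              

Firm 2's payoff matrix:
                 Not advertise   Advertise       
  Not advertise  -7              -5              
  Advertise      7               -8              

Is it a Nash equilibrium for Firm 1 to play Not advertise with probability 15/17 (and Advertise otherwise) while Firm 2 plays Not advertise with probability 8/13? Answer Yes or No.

Check Firm 2's indifference given Firm 1's mix p = 15/17:
  payoff from Not advertise = -91/17; payoff from Advertise = -91/17 — equal.
Check Firm 1's indifference given Firm 2's mix q = 8/13:
  payoff from Not advertise = 28/13; payoff from Advertise = 28/13 — equal.
Both players are indifferent, so neither can profitably deviate.

Yes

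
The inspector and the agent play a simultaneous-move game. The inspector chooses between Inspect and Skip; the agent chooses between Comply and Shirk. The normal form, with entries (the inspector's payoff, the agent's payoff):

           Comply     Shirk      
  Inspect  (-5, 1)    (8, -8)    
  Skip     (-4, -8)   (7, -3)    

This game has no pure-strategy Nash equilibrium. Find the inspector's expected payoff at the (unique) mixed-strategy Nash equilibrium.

3/2

The inspector's indifference between Inspect and Skip determines the agent's mixing probability q:
  the inspector's expected payoff from Inspect: q·(-5) + (1−q)·8 = -13q + 8
  the inspector's expected payoff from Skip: q·(-4) + (1−q)·7 = -11q + 7
  -13q + 8 = -11q + 7  ⇒  -2q = -1  ⇒  q = 1/2.
At equilibrium the inspector is indifferent across rows, so the inspector's payoff equals the payoff from Inspect: (1/2)·(-5) + (1/2)·8 = 3/2.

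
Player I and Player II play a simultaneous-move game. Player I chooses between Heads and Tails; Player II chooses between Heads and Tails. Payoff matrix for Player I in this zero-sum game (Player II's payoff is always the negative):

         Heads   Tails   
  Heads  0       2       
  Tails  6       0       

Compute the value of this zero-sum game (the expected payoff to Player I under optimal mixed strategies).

For Player I to be willing to mix, Player I must be indifferent between Heads and Tails, which pins down Player II's mix.
  Player I's payoff from Heads: q·0 + (1−q)·2 = -2q + 2
  Player I's payoff from Tails: q·6 + (1−q)·0 = 6q
  -2q + 2 = 6q  ⇒  -8q = -2  ⇒  q = 1/4.
The value is Player I's expected payoff against this mix (using Heads): (1/4)·0 + (3/4)·2 = 3/2.

v = 3/2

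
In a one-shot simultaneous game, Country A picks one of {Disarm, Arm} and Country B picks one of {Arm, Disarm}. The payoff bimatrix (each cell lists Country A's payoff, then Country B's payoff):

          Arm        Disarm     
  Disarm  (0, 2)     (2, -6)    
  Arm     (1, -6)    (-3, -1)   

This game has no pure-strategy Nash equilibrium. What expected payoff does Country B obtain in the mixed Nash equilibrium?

-38/13

Country B's indifference between Arm and Disarm determines Country A's mixing probability p:
  Country B's expected payoff from Arm: p·2 + (1−p)·(-6) = 8p - 6
  Country B's expected payoff from Disarm: p·(-6) + (1−p)·(-1) = -5p - 1
  8p - 6 = -5p - 1  ⇒  13p = 5  ⇒  p = 5/13.
At equilibrium Country B is indifferent across columns, so Country B's payoff equals the payoff from Arm: (5/13)·2 + (8/13)·(-6) = -38/13.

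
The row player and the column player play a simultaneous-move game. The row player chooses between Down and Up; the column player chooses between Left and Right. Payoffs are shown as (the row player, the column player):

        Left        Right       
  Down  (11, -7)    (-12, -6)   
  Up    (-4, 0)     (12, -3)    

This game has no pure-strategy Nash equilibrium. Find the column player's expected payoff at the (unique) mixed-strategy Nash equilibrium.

-21/4

The column player's indifference between Left and Right determines the row player's mixing probability p:
  the column player's expected payoff from Left: p·(-7) + (1−p)·0 = -7p
  the column player's expected payoff from Right: p·(-6) + (1−p)·(-3) = -3p - 3
  -7p = -3p - 3  ⇒  -4p = -3  ⇒  p = 3/4.
At equilibrium the column player is indifferent across columns, so the column player's payoff equals the payoff from Left: (3/4)·(-7) + (1/4)·0 = -21/4.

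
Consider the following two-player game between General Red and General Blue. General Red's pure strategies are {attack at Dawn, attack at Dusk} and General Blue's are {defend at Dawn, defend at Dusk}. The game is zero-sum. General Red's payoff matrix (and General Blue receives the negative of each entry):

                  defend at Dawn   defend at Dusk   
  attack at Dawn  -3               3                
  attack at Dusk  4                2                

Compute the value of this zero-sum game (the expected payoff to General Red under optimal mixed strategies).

v = 9/4

In a mixed equilibrium General Red is indifferent between attack at Dawn and attack at Dusk; this condition fixes q.
  General Red's payoff from attack at Dawn: q·(-3) + (1−q)·3 = -6q + 3
  General Red's payoff from attack at Dusk: q·4 + (1−q)·2 = 2q + 2
  -6q + 3 = 2q + 2  ⇒  -8q = -1  ⇒  q = 1/8.
The value is General Red's expected payoff against this mix (using attack at Dawn): (1/8)·(-3) + (7/8)·3 = 9/4.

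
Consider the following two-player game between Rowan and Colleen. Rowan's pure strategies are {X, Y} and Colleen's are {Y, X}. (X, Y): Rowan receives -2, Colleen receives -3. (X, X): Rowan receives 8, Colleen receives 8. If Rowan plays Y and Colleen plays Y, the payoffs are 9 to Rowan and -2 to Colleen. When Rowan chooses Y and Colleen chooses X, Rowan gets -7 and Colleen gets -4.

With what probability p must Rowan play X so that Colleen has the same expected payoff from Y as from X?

Colleen's indifference between Y and X determines Rowan's mixing probability p:
  Colleen's payoff from Y: p·(-3) + (1−p)·(-2) = -p - 2
  Colleen's payoff from X: p·8 + (1−p)·(-4) = 12p - 4
  -p - 2 = 12p - 4  ⇒  -13p = -2  ⇒  p = 2/13.

p = 2/13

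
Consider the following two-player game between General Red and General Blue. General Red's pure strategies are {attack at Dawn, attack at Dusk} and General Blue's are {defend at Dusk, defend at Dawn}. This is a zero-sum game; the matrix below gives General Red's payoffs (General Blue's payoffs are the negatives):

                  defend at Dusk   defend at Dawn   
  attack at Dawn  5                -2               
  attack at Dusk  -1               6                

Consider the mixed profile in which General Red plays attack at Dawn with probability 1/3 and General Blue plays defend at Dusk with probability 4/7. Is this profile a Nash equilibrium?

No

Given General Red's mix p = 1/3, General Blue's payoff from defend at Dusk is -1 but from defend at Dawn is -10/3. General Blue strictly prefers defend at Dusk, so General Blue would not mix.
So the proposed profile is not a Nash equilibrium.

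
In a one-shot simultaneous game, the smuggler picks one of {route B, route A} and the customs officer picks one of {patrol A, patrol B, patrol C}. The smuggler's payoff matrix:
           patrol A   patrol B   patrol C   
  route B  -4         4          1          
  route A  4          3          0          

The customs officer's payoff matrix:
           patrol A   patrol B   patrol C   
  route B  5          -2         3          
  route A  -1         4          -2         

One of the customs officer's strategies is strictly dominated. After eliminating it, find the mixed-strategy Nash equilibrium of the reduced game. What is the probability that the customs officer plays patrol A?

The customs officer's strategy patrol C is strictly dominated by patrol A: 5 > 3 and -1 > -2. Eliminate patrol C.
The customs officer's mix must leave the smuggler indifferent between route B and route A.
  the smuggler's payoff to route B: q·(-4) + (1−q)·4 = -8q + 4
  the smuggler's payoff to route A: q·4 + (1−q)·3 = q + 3
  -8q + 4 = q + 3  ⇒  -9q = -1  ⇒  q = 1/9.

q = 1/9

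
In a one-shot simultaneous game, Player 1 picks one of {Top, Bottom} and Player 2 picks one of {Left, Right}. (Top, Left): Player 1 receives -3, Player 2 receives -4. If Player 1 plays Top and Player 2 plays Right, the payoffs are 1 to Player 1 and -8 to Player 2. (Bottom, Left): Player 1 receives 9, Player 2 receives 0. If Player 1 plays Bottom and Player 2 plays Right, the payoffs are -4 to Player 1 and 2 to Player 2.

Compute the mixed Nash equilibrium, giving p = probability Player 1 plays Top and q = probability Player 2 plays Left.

Player 1's mix must leave Player 2 indifferent between Left and Right.
  Player 2's payoff to Left: p·(-4) + (1−p)·0 = -4p
  Player 2's payoff to Right: p·(-8) + (1−p)·2 = -10p + 2
  -4p = -10p + 2  ⇒  6p = 2  ⇒  p = 1/3.
Set Player 1's expected payoff from Top equal to that from Bottom:
  Player 1's payoff to Top: q·(-3) + (1−q)·1 = -4q + 1
  Player 1's payoff to Bottom: q·9 + (1−q)·(-4) = 13q - 4
  -4q + 1 = 13q - 4  ⇒  -17q = -5  ⇒  q = 5/17.

p = 1/3, q = 5/17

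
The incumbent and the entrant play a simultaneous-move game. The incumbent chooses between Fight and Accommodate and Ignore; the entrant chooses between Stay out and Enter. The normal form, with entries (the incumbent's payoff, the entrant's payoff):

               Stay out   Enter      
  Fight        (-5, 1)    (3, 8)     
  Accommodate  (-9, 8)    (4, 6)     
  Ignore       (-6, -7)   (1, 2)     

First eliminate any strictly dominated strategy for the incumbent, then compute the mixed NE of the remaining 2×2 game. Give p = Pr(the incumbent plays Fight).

The incumbent's strategy Ignore is strictly dominated by Fight: -5 > -6 and 3 > 1. Eliminate Ignore.
The entrant's indifference between Stay out and Enter determines the incumbent's mixing probability p:
  the entrant's payoff from Stay out: p·1 + (1−p)·8 = -7p + 8
  the entrant's payoff from Enter: p·8 + (1−p)·6 = 2p + 6
  -7p + 8 = 2p + 6  ⇒  -9p = -2  ⇒  p = 2/9.

p = 2/9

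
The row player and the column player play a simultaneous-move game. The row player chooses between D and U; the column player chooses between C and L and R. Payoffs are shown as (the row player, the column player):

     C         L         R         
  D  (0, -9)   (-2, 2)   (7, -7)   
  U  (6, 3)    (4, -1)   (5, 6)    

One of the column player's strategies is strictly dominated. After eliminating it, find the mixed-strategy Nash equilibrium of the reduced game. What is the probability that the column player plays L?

q = 1/4

The column player's strategy C is strictly dominated by R: -7 > -9 and 6 > 3. Eliminate C.
In a mixed equilibrium the row player is indifferent between D and U; this condition fixes q.
  the row player's payoff from D: q·(-2) + (1−q)·7 = -9q + 7
  the row player's payoff from U: q·4 + (1−q)·5 = -q + 5
  -9q + 7 = -q + 5  ⇒  -8q = -2  ⇒  q = 1/4.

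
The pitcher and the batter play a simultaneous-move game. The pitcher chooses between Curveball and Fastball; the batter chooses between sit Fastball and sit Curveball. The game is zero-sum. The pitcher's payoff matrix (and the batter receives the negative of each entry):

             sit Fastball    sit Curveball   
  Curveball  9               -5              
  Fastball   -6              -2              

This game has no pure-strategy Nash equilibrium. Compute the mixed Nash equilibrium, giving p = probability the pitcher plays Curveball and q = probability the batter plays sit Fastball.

p = 2/9, q = 1/6

The pitcher's mix must leave the batter indifferent between sit Fastball and sit Curveball.
  the batter's payoff from sit Fastball: p·(-9) + (1−p)·6 = -15p + 6
  the batter's payoff from sit Curveball: p·5 + (1−p)·2 = 3p + 2
  -15p + 6 = 3p + 2  ⇒  -18p = -4  ⇒  p = 2/9.
For the pitcher to be willing to mix, the pitcher must be indifferent between Curveball and Fastball, which pins down the batter's mix.
  the pitcher's expected payoff from Curveball: q·9 + (1−q)·(-5) = 14q - 5
  the pitcher's expected payoff from Fastball: q·(-6) + (1−q)·(-2) = -4q - 2
  14q - 5 = -4q - 2  ⇒  18q = 3  ⇒  q = 1/6.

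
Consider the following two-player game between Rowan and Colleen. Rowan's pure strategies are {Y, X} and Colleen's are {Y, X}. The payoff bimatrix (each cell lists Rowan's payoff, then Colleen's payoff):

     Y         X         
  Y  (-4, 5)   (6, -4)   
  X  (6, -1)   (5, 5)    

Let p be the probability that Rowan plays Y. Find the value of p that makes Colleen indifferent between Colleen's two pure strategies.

In a mixed equilibrium Colleen is indifferent between Y and X; this condition fixes p.
  Colleen's expected payoff from Y: p·5 + (1−p)·(-1) = 6p - 1
  Colleen's expected payoff from X: p·(-4) + (1−p)·5 = -9p + 5
  6p - 1 = -9p + 5  ⇒  15p = 6  ⇒  p = 2/5.

p = 2/5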